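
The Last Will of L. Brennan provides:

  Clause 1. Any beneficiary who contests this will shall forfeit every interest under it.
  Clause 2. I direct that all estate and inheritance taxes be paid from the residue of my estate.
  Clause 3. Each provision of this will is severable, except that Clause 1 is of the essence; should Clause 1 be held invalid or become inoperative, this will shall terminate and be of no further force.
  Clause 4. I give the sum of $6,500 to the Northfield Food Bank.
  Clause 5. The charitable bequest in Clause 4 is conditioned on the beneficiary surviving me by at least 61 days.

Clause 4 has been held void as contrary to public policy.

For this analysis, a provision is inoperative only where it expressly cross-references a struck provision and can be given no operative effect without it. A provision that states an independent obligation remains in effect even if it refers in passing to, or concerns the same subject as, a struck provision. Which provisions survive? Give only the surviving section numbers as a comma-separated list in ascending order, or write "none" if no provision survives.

Clause 4 is struck. Clause 5 operates only by reference to Clause 4, so it falls with Clause 4. Clause 3 makes Clause 1 an essential term, but Clause 1 is unaffected, so the severability proviso in Clause 3 preserves the remaining provisions. The provisions still in force are Clause 1, Clause 2, and Clause 3.

1, 2, 3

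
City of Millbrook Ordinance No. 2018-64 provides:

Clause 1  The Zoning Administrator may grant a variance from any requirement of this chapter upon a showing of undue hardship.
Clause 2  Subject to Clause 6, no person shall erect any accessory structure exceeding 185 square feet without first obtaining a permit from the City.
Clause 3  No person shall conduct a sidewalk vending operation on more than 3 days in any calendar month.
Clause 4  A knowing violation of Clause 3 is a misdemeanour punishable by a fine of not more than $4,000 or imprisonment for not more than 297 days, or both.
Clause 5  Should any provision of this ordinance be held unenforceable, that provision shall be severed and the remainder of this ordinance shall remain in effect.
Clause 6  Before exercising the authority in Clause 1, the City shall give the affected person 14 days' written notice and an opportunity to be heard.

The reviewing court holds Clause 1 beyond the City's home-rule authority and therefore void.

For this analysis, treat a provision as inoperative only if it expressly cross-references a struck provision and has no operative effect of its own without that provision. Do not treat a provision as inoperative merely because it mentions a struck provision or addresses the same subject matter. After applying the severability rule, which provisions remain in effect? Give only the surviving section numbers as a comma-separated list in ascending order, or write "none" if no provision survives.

2, 3, 4, 5

Clause 1 is struck. Clause 6 merely fixes the notice-and-hearing requirement for Clause 1; with Clause 1 gone it has nothing to operate on and falls away. Although Clause 2 refers to Clause 6, its operative terms do not depend on Clause 6, so it remains in effect. Clause 5 is a severability clause and preserves every provision that can still be given independent effect. Clause 2, Clause 3, Clause 4, and Clause 5 remain in effect.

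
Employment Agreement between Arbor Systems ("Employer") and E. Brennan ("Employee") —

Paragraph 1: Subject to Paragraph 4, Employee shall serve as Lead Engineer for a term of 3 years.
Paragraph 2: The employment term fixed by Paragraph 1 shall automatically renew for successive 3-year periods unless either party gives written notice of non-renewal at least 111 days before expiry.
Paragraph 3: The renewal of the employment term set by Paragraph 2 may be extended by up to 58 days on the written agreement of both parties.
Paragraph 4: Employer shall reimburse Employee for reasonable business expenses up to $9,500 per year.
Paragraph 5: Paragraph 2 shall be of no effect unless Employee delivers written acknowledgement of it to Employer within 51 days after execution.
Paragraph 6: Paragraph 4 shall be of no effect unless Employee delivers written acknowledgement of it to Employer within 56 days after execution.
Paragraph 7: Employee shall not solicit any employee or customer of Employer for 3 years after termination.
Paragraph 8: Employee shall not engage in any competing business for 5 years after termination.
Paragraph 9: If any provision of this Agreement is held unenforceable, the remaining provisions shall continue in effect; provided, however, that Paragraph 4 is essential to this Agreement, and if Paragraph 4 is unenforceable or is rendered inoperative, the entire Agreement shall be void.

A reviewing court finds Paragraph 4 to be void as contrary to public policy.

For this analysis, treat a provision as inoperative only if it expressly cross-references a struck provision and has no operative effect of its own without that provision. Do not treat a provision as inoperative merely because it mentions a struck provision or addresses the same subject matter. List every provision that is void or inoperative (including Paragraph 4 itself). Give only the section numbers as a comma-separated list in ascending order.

1, 2, 3, 4, 5, 6, 7, 8, 9

Paragraph 4 is struck. Paragraph 6 merely fixes the acknowledgement condition for Paragraph 4; with Paragraph 4 gone it has nothing to operate on and falls away. Paragraph 9 makes Paragraph 4 an essential term, and Paragraph 4 is the provision held invalid; under Paragraph 9, the entire Agreement is therefore void. No provision of the Agreement survives.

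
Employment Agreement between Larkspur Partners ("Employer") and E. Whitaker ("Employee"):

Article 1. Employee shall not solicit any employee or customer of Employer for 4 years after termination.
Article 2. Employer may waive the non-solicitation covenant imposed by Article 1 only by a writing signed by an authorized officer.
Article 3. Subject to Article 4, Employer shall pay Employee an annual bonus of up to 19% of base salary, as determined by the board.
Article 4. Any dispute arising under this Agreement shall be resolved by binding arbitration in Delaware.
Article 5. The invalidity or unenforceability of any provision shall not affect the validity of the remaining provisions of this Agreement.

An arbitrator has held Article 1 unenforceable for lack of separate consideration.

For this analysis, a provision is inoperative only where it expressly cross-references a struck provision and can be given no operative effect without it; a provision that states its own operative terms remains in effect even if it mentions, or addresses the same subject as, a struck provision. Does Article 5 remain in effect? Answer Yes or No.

Yes

Article 1 is struck. Article 2 merely fixes the waiver condition for Article 1; with Article 1 gone it has nothing to operate on and falls away. Under the severability clause in Article 5, the remaining provisions continue in force. Article 3, Article 4, and Article 5 remain in effect. Article 5 is among the surviving provisions, so the answer is yes.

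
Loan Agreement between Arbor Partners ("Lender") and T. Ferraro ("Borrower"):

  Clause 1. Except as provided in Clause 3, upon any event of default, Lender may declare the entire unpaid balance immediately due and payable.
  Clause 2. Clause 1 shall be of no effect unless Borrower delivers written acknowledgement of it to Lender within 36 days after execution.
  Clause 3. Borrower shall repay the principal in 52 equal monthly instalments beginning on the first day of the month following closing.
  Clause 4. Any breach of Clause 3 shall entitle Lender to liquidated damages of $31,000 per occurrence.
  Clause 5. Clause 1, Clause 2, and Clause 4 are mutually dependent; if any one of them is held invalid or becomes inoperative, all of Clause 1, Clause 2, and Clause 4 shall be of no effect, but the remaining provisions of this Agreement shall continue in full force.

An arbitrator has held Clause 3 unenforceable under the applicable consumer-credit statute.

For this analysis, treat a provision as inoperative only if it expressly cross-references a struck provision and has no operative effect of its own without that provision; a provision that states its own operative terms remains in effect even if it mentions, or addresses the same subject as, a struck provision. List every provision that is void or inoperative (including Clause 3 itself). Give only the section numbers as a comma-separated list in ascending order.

Clause 3 is struck. Clause 4 operates only by reference to Clause 3, so it falls with Clause 3. Clause 5 declares Clause 1, Clause 2, and Clause 4 mutually dependent; since one of them has fallen, all of them are of no effect. That brings down Clause 1 and Clause 2 as well. The remainder continues in force under Clause 5. Only Clause 5 remains in effect.

1, 2, 3, 4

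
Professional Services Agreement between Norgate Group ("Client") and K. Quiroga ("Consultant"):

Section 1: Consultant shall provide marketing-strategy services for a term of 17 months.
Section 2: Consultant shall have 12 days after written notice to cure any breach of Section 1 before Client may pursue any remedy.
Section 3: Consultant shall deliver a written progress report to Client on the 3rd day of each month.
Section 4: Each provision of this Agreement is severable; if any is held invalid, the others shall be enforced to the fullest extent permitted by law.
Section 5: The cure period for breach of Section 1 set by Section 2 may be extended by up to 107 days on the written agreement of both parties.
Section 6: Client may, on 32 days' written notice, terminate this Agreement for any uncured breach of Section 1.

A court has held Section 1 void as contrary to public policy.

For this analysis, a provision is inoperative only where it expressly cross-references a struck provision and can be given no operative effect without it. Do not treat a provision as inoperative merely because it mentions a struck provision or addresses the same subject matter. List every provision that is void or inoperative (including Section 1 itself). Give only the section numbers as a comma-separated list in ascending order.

Section 1 is struck. The only function of Section 2 is the cure period for breach of Section 1, so it cannot stand once Section 1 is removed. Section 6 merely fixes the termination right for breach of Section 1; with Section 1 gone it has nothing to operate on and falls away. The whole of Section 5 is the extension of the cure period for breach of Section 1, defined by reference to Section 2, so Section 5 cannot stand once Section 2 is removed. Under the severability clause in Section 4, the remaining provisions continue in force. The provisions still in force are Section 3 and Section 4.

1, 2, 5, 6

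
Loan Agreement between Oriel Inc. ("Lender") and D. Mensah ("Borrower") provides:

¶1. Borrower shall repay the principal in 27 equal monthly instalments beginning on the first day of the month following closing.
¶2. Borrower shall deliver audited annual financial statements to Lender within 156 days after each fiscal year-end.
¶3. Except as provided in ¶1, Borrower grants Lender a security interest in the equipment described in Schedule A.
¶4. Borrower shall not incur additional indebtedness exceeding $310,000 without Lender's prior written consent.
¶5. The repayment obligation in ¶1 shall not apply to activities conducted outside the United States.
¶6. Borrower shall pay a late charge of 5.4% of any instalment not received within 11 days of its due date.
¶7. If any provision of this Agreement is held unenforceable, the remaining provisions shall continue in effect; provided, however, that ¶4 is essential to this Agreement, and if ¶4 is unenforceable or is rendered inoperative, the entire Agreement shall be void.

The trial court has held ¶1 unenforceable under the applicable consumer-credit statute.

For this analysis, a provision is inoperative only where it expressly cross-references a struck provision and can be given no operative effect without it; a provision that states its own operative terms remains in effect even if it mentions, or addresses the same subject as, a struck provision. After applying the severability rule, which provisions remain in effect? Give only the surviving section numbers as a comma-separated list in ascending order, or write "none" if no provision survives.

2, 3, 4, 6, 7

¶1 is struck. ¶5 does nothing except set the carve-out from the repayment obligation by reference to ¶1; with ¶1 gone it has no independent effect and is inoperative. ¶3 mentions ¶1 but its own obligation stands independently of ¶1, so ¶3 is not affected. ¶7 makes ¶4 an essential term, but ¶4 is unaffected, so the severability proviso in ¶7 preserves the remaining provisions. ¶2, ¶3, ¶4, ¶6, and ¶7 remain in effect.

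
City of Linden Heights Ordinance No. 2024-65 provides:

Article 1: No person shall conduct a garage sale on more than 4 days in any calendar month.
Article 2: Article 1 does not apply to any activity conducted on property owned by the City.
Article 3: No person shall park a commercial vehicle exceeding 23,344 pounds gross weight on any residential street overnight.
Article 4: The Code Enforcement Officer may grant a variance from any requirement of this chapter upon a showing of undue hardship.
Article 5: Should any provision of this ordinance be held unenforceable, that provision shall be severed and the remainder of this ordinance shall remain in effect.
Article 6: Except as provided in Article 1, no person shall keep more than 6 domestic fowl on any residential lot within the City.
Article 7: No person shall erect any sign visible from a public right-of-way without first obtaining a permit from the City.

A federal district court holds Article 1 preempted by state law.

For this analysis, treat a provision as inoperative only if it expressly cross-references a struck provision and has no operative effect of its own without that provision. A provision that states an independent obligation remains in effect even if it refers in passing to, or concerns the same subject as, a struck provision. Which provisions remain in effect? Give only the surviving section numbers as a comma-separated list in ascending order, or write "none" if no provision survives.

3, 4, 5, 6, 7

Article 1 is struck. Article 2 merely fixes the public-property exemption from Article 1; with Article 1 gone it has nothing to operate on and falls away. Although Article 6 refers to Article 1, its operative terms do not depend on Article 1, so it remains in effect. Under the severability clause in Article 5, the remaining provisions continue in force. Article 3, Article 4, Article 5, Article 6, and Article 7 remain in effect.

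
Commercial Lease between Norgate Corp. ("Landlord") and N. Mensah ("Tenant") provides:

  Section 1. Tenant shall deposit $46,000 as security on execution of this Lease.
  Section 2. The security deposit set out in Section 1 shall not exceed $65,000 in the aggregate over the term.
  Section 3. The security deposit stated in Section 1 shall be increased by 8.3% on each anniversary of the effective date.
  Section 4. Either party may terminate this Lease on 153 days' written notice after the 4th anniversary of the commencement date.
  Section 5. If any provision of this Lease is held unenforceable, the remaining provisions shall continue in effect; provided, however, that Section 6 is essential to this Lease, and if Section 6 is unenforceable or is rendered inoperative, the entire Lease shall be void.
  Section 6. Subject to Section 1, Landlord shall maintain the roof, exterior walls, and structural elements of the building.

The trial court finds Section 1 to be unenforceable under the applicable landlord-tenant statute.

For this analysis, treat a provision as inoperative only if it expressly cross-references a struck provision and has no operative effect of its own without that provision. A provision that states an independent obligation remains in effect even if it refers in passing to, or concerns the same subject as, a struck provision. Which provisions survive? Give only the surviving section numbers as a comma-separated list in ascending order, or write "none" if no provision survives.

Section 1 is struck. Section 2 does nothing except set the aggregate cap on the security deposit by reference to Section 1; with Section 1 gone it has no independent effect and is inoperative. The whole of Section 3 is the escalation of the security deposit, defined by reference to Section 1, so Section 3 cannot stand once Section 1 is removed. Although Section 6 refers to Section 1, its operative terms do not depend on Section 1, so it remains in effect. Section 5 makes Section 6 an essential term, but Section 6 is unaffected, so the severability proviso in Section 5 preserves the remaining provisions. That leaves Section 4, Section 5, and Section 6 in effect.

4, 5, 6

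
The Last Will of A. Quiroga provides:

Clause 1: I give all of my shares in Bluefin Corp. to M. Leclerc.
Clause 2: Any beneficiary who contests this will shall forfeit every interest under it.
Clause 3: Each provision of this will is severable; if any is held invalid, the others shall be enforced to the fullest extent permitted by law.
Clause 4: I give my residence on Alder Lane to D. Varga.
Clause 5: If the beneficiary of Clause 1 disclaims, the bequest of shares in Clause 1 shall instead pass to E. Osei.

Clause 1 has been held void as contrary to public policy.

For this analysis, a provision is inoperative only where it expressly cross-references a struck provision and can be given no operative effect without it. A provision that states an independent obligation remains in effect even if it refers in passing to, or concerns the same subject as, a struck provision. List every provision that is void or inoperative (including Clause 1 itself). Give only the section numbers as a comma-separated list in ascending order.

Clause 1 is struck. The only function of Clause 5 is the alternative disposition for Clause 1, so it cannot stand once Clause 1 is removed. Under the severability clause in Clause 3, the remaining provisions continue in force. Clause 2, Clause 3, and Clause 4 remain in effect.

1, 5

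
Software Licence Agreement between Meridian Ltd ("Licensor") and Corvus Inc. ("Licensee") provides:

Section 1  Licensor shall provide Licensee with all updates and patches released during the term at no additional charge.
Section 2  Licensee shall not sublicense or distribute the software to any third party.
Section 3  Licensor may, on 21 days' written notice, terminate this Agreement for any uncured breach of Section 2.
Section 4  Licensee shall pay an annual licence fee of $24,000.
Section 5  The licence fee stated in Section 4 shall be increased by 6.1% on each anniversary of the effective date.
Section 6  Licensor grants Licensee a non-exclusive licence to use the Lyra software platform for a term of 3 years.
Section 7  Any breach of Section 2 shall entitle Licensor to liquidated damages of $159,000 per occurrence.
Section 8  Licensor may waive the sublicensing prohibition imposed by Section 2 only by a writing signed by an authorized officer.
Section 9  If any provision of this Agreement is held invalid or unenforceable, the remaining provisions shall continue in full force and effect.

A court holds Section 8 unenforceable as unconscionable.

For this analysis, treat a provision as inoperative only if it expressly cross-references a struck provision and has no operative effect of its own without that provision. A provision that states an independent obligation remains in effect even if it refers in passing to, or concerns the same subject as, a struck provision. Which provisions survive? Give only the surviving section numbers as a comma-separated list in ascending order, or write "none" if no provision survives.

1, 2, 3, 4, 5, 6, 7, 9

Section 8 is struck. No other provision's operative terms depend on Section 8. Section 9 is a severability clause and preserves every provision that can still be given independent effect. The provisions still in force are Section 1, Section 2, Section 3, Section 4, Section 5, Section 6, Section 7, and Section 9.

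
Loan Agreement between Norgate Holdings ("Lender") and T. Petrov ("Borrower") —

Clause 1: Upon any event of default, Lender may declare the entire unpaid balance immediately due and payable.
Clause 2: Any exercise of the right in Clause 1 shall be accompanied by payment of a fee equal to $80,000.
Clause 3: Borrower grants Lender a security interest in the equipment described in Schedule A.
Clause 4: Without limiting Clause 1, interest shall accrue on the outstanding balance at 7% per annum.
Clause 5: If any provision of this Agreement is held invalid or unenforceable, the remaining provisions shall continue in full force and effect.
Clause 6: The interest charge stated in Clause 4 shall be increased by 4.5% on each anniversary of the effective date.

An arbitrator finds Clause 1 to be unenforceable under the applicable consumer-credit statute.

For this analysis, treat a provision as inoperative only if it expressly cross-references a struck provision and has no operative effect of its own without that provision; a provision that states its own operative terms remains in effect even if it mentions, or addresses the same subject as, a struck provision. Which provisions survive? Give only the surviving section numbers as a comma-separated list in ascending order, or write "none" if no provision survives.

Clause 1 is struck. The only function of Clause 2 is the exercise fee for Clause 1, so it cannot stand once Clause 1 is removed. Clause 4 mentions Clause 1 but its own obligation stands independently of Clause 1, so Clause 4 is not affected. Clause 5 is a severability clause and preserves every provision that can still be given independent effect. That leaves Clause 3, Clause 4, Clause 5, and Clause 6 in effect.

3, 4, 5, 6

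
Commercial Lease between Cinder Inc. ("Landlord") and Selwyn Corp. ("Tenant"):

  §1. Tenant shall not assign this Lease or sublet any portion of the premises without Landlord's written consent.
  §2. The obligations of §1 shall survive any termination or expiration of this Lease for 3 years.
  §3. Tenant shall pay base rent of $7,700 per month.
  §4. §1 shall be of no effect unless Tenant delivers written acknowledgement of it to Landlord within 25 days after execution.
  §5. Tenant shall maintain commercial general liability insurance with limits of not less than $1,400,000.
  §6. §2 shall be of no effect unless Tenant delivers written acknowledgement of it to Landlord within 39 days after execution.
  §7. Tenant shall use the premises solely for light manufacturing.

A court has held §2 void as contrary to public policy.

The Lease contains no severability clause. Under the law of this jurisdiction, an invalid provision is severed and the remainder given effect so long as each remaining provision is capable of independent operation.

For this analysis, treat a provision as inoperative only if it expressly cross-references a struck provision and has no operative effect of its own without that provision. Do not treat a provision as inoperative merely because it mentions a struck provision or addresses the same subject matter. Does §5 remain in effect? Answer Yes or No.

§2 is struck. §6 merely fixes the acknowledgement condition for §2; with §2 gone it has nothing to operate on and falls away. With no severability clause, the stated default rule severs what cannot stand and enforces each remaining provision that can operate on its own. The provisions still in force are §1, §3, §4, §5, and §7. §5 is among the surviving provisions, so the answer is yes.

Yes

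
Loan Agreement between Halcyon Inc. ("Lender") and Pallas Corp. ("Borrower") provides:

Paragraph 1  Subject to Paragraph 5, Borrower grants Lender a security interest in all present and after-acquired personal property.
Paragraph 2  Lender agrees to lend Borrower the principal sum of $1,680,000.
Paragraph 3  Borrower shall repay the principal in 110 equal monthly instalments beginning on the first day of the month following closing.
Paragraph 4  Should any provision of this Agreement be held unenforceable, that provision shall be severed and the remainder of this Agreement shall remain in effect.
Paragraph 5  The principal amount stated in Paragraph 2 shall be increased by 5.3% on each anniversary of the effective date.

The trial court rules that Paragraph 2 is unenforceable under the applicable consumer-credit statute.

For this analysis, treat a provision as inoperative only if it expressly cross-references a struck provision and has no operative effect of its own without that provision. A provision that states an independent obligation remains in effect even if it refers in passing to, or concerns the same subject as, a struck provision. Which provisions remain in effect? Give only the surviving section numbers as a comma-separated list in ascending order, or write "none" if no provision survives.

1, 3, 4

Paragraph 2 is struck. Paragraph 5 operates only by reference to Paragraph 2, so it falls with Paragraph 2. Paragraph 1 mentions Paragraph 5 but its own obligation stands independently of Paragraph 5, so Paragraph 1 is not affected. Paragraph 4 is a severability clause and preserves every provision that can still be given independent effect. Paragraph 1, Paragraph 3, and Paragraph 4 remain in effect.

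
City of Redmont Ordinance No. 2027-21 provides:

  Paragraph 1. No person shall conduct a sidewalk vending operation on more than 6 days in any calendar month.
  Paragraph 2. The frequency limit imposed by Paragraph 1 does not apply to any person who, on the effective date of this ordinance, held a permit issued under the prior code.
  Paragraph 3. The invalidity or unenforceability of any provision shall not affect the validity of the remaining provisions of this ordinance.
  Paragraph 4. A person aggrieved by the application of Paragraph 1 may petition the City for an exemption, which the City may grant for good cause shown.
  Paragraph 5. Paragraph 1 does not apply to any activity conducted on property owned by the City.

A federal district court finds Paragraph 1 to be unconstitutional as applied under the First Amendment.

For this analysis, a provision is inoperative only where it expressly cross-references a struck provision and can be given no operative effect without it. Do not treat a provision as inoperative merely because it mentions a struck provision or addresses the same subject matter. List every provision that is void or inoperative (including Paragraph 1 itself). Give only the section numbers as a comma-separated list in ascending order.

1, 2, 4, 5

Paragraph 1 is struck. The only function of Paragraph 2 is the grandfather exemption from Paragraph 1, so it cannot stand once Paragraph 1 is removed. The only function of Paragraph 4 is the exemption procedure for Paragraph 1, so it cannot stand once Paragraph 1 is removed. The only function of Paragraph 5 is the public-property exemption from Paragraph 1, so it cannot stand once Paragraph 1 is removed. Paragraph 3 is a severability clause and preserves every provision that can still be given independent effect. Only Paragraph 3 remains in effect.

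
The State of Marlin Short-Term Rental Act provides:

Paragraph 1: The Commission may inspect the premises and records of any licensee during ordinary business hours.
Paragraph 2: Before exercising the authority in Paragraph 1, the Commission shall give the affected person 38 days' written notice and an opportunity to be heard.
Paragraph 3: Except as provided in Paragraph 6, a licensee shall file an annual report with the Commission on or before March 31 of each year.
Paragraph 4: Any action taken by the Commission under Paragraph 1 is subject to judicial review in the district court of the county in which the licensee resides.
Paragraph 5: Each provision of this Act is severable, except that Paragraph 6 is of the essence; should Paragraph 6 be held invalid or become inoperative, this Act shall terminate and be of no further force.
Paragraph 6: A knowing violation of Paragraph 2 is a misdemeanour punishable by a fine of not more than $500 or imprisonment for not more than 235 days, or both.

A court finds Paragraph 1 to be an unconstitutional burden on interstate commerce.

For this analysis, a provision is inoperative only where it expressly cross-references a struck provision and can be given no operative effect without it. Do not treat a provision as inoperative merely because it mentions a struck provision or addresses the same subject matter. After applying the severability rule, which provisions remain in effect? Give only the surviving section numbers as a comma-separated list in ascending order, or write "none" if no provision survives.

none

Paragraph 1 is struck. The only function of Paragraph 2 is the notice-and-hearing requirement for Paragraph 1, so it cannot stand once Paragraph 1 is removed. Paragraph 4 has no operative effect of its own apart from Paragraph 1 and is therefore inoperative. The only function of Paragraph 6 is the criminal penalty for violating Paragraph 2, so it cannot stand once Paragraph 2 is removed. Paragraph 5 makes Paragraph 6 an essential term, and Paragraph 6 has been rendered inoperative by the cascade; under Paragraph 5, the entire Act is therefore void. No provision of the Act survives.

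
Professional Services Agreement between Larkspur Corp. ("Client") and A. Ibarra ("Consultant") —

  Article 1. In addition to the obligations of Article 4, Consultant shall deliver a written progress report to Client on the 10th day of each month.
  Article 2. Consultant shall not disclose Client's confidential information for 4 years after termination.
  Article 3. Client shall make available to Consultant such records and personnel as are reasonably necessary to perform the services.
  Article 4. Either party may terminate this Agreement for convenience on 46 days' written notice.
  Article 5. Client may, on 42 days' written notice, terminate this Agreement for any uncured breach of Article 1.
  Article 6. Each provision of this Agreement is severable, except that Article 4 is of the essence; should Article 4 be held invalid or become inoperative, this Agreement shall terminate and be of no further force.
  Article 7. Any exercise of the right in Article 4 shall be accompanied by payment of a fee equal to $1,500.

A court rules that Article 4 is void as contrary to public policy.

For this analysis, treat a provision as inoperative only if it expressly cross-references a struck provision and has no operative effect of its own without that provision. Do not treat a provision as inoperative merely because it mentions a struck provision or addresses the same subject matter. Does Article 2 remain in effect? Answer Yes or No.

Article 4 is struck. Article 7 operates only by reference to Article 4, so it falls with Article 4. Article 6 makes Article 4 an essential term, and Article 4 is the provision held invalid; under Article 6, the entire Agreement is therefore void. No provision of the Agreement survives. Article 2 is among the inoperative provisions, so the answer is no.

No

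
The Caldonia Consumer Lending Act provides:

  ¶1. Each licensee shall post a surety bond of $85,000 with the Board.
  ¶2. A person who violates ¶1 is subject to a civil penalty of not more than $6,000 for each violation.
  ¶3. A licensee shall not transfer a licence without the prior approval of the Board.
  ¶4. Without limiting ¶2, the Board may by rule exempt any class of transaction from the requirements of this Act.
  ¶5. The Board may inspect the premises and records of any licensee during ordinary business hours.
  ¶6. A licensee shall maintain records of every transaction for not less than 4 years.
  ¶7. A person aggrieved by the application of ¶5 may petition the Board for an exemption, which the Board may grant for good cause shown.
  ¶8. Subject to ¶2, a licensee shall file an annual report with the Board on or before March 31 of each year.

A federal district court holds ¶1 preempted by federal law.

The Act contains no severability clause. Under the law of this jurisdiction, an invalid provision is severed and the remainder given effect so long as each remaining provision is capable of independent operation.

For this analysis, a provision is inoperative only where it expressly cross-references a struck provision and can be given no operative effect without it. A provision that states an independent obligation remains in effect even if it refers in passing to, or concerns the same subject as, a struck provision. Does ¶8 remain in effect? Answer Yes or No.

Yes

¶1 is struck. ¶2 merely fixes the civil penalty for violating ¶1; with ¶1 gone it has nothing to operate on and falls away. Although ¶4 refers to ¶2, its operative terms do not depend on ¶2, so it remains in effect. Although ¶8 refers to ¶2, its operative terms do not depend on ¶2, so it remains in effect. With no severability clause, the stated default rule severs what cannot stand and enforces each remaining provision that can operate on its own. The provisions still in force are ¶3, ¶4, ¶5, ¶6, ¶7, and ¶8. ¶8 is among the surviving provisions, so the answer is yes.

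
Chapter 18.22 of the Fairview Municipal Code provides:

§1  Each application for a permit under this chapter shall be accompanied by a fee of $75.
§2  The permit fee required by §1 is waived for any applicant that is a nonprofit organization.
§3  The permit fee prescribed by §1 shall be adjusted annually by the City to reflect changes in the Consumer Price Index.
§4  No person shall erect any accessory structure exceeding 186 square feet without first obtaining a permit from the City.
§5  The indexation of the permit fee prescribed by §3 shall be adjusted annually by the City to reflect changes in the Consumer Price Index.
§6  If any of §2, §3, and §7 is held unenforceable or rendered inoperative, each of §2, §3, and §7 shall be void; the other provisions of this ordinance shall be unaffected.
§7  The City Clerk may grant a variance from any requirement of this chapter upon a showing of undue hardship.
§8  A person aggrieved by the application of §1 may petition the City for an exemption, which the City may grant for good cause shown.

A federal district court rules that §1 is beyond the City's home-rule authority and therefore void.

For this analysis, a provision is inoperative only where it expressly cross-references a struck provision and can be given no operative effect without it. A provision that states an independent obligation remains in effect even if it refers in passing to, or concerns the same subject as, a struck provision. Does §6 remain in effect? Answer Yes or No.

Yes

§1 is struck. The whole of §2 is the nonprofit waiver of the permit fee, defined by reference to §1, so §2 cannot stand once §1 is removed. The whole of §3 is the indexation of the permit fee, defined by reference to §1, so §3 cannot stand once §1 is removed. The only function of §8 is the exemption procedure for §1, so it cannot stand once §1 is removed. §5 has no operative effect of its own apart from §3 and is therefore inoperative. §6 declares §2, §3, and §7 mutually dependent; since one of them has fallen, all of them are of no effect. That brings down §7 as well. The remainder continues in force under §6. The provisions still in force are §4 and §6. §6 is among the surviving provisions, so the answer is yes.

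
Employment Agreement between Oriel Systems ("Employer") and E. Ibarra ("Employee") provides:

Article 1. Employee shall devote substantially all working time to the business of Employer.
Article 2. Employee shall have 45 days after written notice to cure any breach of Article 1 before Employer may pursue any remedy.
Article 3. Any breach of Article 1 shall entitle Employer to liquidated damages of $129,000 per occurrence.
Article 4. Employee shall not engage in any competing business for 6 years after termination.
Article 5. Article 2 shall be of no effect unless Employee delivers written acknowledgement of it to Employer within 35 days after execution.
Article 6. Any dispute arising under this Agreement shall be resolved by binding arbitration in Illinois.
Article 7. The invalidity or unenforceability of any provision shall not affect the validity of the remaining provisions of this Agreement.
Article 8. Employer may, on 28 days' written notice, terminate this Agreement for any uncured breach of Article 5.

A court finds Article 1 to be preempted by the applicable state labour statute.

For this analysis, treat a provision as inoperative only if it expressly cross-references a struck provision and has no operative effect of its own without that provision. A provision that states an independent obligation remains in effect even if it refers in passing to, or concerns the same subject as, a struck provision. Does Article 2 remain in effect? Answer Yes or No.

Article 1 is struck. Article 2 operates only by reference to Article 1, so it falls with Article 1. The whole of Article 3 is the liquidated-damages amount, defined by reference to Article 1, so Article 3 cannot stand once Article 1 is removed. Article 5 merely fixes the acknowledgement condition for Article 2; with Article 2 gone it has nothing to operate on and falls away. Article 8 merely fixes the termination right for breach of Article 5; with Article 5 gone it has nothing to operate on and falls away. Article 7 is a severability clause and preserves every provision that can still be given independent effect. Article 4, Article 6, and Article 7 remain in effect. Article 2 is among the inoperative provisions, so the answer is no.

No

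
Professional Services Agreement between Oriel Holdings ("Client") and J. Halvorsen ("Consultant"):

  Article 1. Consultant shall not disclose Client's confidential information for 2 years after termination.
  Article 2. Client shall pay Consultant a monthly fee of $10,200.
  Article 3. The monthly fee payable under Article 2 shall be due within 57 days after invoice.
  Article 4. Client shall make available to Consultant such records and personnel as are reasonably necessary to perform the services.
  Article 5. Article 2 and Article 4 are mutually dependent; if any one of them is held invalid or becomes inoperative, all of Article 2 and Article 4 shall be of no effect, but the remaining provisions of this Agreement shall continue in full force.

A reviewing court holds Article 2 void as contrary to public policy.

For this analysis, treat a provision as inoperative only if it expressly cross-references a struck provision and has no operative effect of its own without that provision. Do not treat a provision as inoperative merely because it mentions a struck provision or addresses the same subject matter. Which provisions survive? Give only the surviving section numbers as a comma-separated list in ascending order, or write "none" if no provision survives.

1, 5

Article 2 is struck. Article 3 has no operative effect of its own apart from Article 2 and is therefore inoperative. Article 5 declares Article 2 and Article 4 mutually dependent; since one of them has fallen, all of them are of no effect. That brings down Article 4 as well. The remainder continues in force under Article 5. Article 1 and Article 5 remain in effect.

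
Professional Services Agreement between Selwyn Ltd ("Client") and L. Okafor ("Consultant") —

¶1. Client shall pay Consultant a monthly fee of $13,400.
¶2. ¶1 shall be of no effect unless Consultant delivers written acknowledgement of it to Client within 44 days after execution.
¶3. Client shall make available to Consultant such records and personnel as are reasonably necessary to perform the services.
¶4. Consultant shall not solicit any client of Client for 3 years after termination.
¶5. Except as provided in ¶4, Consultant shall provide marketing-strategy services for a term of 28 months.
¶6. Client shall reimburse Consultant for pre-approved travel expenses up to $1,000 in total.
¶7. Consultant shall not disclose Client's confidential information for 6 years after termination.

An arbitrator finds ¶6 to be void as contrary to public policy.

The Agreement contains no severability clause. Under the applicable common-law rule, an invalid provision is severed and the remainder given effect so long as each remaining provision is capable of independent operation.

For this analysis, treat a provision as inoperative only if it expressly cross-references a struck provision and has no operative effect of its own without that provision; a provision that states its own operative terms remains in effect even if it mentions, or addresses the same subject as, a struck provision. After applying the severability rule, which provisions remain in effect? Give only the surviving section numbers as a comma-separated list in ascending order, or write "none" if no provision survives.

¶6 is struck. No other provision's operative terms depend on ¶6. Under the stated default rule, only provisions that cannot operate independently fall away; the rest are enforced. The provisions still in force are ¶1, ¶2, ¶3, ¶4, ¶5, and ¶7.

1, 2, 3, 4, 5, 7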